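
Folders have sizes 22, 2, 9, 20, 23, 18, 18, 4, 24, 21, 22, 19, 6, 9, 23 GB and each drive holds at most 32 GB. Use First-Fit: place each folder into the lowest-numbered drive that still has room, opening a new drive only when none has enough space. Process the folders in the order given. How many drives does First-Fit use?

10

Put 22 GB in drive 1; 10 GB remain.
Put 2 GB in drive 1; 8 GB remain.
Put 9 GB in drive 2; 23 GB remain.
Put 20 GB in drive 2; 3 GB remain.
Put 23 GB in drive 3; 9 GB remain.
Put 18 GB in drive 4; 14 GB remain.
Put 18 GB in drive 5; 14 GB remain.
Put 4 GB in drive 1; 4 GB remain.
Put 24 GB in drive 6; 8 GB remain.
Put 21 GB in drive 7; 11 GB remain.
Put 22 GB in drive 8; 10 GB remain.
Put 19 GB in drive 9; 13 GB remain.
Put 6 GB in drive 3; 3 GB remain.
Put 9 GB in drive 4; 5 GB remain.
Put 23 GB in drive 10; 9 GB remain.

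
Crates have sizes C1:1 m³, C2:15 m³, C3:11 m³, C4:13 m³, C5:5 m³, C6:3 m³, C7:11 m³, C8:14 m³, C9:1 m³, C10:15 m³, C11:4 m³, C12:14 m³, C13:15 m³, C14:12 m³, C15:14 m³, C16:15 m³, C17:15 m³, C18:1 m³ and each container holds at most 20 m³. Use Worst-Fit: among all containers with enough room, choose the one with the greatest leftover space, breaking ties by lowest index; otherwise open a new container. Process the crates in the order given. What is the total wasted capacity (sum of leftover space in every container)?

61

Put C1 (1 m³) in container 1; 19 m³ remain.
Put C2 (15 m³) in container 1; 4 m³ remain.
Put C3 (11 m³) in container 2; 9 m³ remain.
Put C4 (13 m³) in container 3; 7 m³ remain.
Put C5 (5 m³) in container 2; 4 m³ remain.
Put C6 (3 m³) in container 3; 4 m³ remain.
Put C7 (11 m³) in container 4; 9 m³ remain.
Put C8 (14 m³) in container 5; 6 m³ remain.
Put C9 (1 m³) in container 4; 8 m³ remain.
Put C10 (15 m³) in container 6; 5 m³ remain.
Put C11 (4 m³) in container 4; 4 m³ remain.
Put C12 (14 m³) in container 7; 6 m³ remain.
Put C13 (15 m³) in container 8; 5 m³ remain.
Put C14 (12 m³) in container 9; 8 m³ remain.
Put C15 (14 m³) in container 10; 6 m³ remain.
Put C16 (15 m³) in container 11; 5 m³ remain.
Put C17 (15 m³) in container 12; 5 m³ remain.
Put C18 (1 m³) in container 9; 7 m³ remain.
12 containers × 20 m³ = 240 m³; used 179 m³; unused 61 m³.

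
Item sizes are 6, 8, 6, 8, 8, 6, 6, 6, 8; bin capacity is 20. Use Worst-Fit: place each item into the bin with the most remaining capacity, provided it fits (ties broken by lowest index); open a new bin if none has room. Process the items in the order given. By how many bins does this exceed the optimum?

Worst-Fit: [6,8,6] [8,8] [6,6,6] [8] → 4 bins.
Total size 62; any packing needs at least ⌈62/20⌉ = 4 bins.
So 4 is already optimal.

0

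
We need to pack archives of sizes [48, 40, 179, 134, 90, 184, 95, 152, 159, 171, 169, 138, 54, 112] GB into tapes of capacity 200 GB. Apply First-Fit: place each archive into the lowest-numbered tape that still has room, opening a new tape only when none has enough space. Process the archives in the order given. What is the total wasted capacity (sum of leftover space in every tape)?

475

tape 1: place 48 GB, 152 GB left
tape 1: place 40 GB, 112 GB left
tape 2: place 179 GB, 21 GB left
tape 3: place 134 GB, 66 GB left
tape 1: place 90 GB, 22 GB left
tape 4: place 184 GB, 16 GB left
tape 5: place 95 GB, 105 GB left
tape 6: place 152 GB, 48 GB left
tape 7: place 159 GB, 41 GB left
tape 8: place 171 GB, 29 GB left
tape 9: place 169 GB, 31 GB left
tape 10: place 138 GB, 62 GB left
tape 3: place 54 GB, 12 GB left
tape 11: place 112 GB, 88 GB left
11 tapes × 200 GB = 2200 GB; used 1725 GB; unused 475 GB.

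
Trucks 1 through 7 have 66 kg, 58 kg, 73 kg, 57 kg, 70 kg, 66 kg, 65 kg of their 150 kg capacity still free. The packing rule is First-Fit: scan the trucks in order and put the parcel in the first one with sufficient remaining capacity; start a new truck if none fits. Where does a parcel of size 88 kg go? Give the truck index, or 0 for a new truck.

0

No truck has ≥ 88 kg free, so a new truck is opened.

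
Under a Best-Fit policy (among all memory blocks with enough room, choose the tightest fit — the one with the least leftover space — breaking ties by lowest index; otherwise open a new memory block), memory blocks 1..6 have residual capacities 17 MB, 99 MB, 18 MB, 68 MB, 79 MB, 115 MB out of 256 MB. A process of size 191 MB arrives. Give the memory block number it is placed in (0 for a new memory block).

No memory block has ≥ 191 MB free, so a new memory block is opened.

0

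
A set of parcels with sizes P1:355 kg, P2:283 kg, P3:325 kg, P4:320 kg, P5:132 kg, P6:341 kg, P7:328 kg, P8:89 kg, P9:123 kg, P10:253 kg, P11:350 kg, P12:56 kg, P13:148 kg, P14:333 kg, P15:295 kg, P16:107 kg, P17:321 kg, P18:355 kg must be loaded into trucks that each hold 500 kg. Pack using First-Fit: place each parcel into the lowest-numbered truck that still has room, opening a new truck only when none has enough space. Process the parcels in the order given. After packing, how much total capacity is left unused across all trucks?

1486

P1 (355 kg) → truck 1 (remaining 145 kg)
P2 (283 kg) → truck 2 (remaining 217 kg)
P3 (325 kg) → truck 3 (remaining 175 kg)
P4 (320 kg) → truck 4 (remaining 180 kg)
P5 (132 kg) → truck 1 (remaining 13 kg)
P6 (341 kg) → truck 5 (remaining 159 kg)
P7 (328 kg) → truck 6 (remaining 172 kg)
P8 (89 kg) → truck 2 (remaining 128 kg)
P9 (123 kg) → truck 2 (remaining 5 kg)
P10 (253 kg) → truck 7 (remaining 247 kg)
P11 (350 kg) → truck 8 (remaining 150 kg)
P12 (56 kg) → truck 3 (remaining 119 kg)
P13 (148 kg) → truck 4 (remaining 32 kg)
P14 (333 kg) → truck 9 (remaining 167 kg)
P15 (295 kg) → truck 10 (remaining 205 kg)
P16 (107 kg) → truck 3 (remaining 12 kg)
P17 (321 kg) → truck 11 (remaining 179 kg)
P18 (355 kg) → truck 12 (remaining 145 kg)
12 trucks × 500 kg = 6000 kg; used 4514 kg; unused 1486 kg.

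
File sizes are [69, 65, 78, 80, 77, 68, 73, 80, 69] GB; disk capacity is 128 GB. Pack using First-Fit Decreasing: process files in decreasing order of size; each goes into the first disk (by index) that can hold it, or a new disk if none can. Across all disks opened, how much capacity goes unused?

Sorted descending: 80, 80, 78, 77, 73, 69, 69, 68, 65.
80 GB → disk 1 (remaining 48 GB)
80 GB → disk 2 (remaining 48 GB)
78 GB → disk 3 (remaining 50 GB)
77 GB → disk 4 (remaining 51 GB)
73 GB → disk 5 (remaining 55 GB)
69 GB → disk 6 (remaining 59 GB)
69 GB → disk 7 (remaining 59 GB)
68 GB → disk 8 (remaining 60 GB)
65 GB → disk 9 (remaining 63 GB)
9 disks × 128 GB = 1152 GB; used 659 GB; unused 493 GB.

493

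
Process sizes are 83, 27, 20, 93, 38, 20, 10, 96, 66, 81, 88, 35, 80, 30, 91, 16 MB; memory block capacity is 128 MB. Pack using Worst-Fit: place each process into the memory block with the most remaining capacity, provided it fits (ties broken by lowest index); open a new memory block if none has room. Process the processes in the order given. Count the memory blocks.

9

83 MB → memory block 1 (remaining 45 MB)
27 MB → memory block 1 (remaining 18 MB)
20 MB → memory block 2 (remaining 108 MB)
93 MB → memory block 2 (remaining 15 MB)
38 MB → memory block 3 (remaining 90 MB)
20 MB → memory block 3 (remaining 70 MB)
10 MB → memory block 3 (remaining 60 MB)
96 MB → memory block 4 (remaining 32 MB)
66 MB → memory block 5 (remaining 62 MB)
81 MB → memory block 6 (remaining 47 MB)
88 MB → memory block 7 (remaining 40 MB)
35 MB → memory block 5 (remaining 27 MB)
80 MB → memory block 8 (remaining 48 MB)
30 MB → memory block 3 (remaining 30 MB)
91 MB → memory block 9 (remaining 37 MB)
16 MB → memory block 8 (remaining 32 MB)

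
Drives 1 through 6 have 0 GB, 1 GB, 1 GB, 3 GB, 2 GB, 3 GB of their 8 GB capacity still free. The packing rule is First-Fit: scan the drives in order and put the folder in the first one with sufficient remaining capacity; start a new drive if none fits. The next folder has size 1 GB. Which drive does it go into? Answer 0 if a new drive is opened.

2

Drives with room: drive 2 (1 GB), drive 3 (1 GB), drive 4 (3 GB), drive 5 (2 GB), drive 6 (3 GB).
The first with room is drive 2.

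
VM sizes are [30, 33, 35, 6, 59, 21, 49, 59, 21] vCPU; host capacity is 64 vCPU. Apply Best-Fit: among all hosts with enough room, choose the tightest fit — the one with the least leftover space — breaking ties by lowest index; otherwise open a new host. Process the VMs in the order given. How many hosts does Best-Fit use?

6 hosts

Put 30 vCPU in host 1; 34 vCPU remain.
Put 33 vCPU in host 1; 1 vCPU remain.
Put 35 vCPU in host 2; 29 vCPU remain.
Put 6 vCPU in host 2; 23 vCPU remain.
Put 59 vCPU in host 3; 5 vCPU remain.
Put 21 vCPU in host 2; 2 vCPU remain.
Put 49 vCPU in host 4; 15 vCPU remain.
Put 59 vCPU in host 5; 5 vCPU remain.
Put 21 vCPU in host 6; 43 vCPU remain.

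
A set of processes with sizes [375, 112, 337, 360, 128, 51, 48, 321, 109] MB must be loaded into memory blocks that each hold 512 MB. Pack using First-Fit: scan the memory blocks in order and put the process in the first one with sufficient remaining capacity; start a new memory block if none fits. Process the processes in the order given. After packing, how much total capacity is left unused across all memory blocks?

207

memory block 1: place 375 MB, 137 MB left
memory block 1: place 112 MB, 25 MB left
memory block 2: place 337 MB, 175 MB left
memory block 3: place 360 MB, 152 MB left
memory block 2: place 128 MB, 47 MB left
memory block 3: place 51 MB, 101 MB left
memory block 3: place 48 MB, 53 MB left
memory block 4: place 321 MB, 191 MB left
memory block 4: place 109 MB, 82 MB left
4 memory blocks × 512 MB = 2048 MB; used 1841 MB; unused 207 MB.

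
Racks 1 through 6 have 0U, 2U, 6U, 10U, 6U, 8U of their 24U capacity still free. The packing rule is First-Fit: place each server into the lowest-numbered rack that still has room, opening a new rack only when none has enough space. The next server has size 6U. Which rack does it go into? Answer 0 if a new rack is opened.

3

Racks with room: rack 3 (6U), rack 4 (10U), rack 5 (6U), rack 6 (8U).
The first with room is rack 3.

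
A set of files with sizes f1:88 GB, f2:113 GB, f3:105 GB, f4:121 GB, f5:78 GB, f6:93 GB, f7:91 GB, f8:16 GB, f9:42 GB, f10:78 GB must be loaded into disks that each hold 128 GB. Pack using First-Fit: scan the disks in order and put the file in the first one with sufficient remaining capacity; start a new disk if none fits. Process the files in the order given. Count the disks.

8 disks

f1 (88 GB) → disk 1 (remaining 40 GB)
f2 (113 GB) → disk 2 (remaining 15 GB)
f3 (105 GB) → disk 3 (remaining 23 GB)
f4 (121 GB) → disk 4 (remaining 7 GB)
f5 (78 GB) → disk 5 (remaining 50 GB)
f6 (93 GB) → disk 6 (remaining 35 GB)
f7 (91 GB) → disk 7 (remaining 37 GB)
f8 (16 GB) → disk 1 (remaining 24 GB)
f9 (42 GB) → disk 5 (remaining 8 GB)
f10 (78 GB) → disk 8 (remaining 50 GB)
Final disks: [88,16] [113] [105] [121] [78,42] [93] [91] [78].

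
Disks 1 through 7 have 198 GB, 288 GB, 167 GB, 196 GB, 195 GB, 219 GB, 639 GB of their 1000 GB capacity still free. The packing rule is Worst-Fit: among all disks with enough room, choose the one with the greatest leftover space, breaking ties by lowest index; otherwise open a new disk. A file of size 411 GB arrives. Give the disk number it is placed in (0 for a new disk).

7

Disks with room: disk 7 (639 GB).
Most room is disk 7 with 639 GB free.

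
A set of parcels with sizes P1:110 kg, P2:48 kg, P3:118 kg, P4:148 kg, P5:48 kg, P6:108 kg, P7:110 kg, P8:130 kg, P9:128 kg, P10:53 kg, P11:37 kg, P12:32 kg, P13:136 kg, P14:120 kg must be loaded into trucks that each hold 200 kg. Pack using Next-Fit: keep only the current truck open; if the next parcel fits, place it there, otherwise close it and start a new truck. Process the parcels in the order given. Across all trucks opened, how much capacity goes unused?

P1 (110 kg) → truck 1 (remaining 90 kg)
P2 (48 kg) → truck 1 (remaining 42 kg)
P3 (118 kg) → truck 2 (remaining 82 kg)
P4 (148 kg) → truck 3 (remaining 52 kg)
P5 (48 kg) → truck 3 (remaining 4 kg)
P6 (108 kg) → truck 4 (remaining 92 kg)
P7 (110 kg) → truck 5 (remaining 90 kg)
P8 (130 kg) → truck 6 (remaining 70 kg)
P9 (128 kg) → truck 7 (remaining 72 kg)
P10 (53 kg) → truck 7 (remaining 19 kg)
P11 (37 kg) → truck 8 (remaining 163 kg)
P12 (32 kg) → truck 8 (remaining 131 kg)
P13 (136 kg) → truck 9 (remaining 64 kg)
P14 (120 kg) → truck 10 (remaining 80 kg)
10 trucks × 200 kg = 2000 kg; used 1326 kg; unused 674 kg.

674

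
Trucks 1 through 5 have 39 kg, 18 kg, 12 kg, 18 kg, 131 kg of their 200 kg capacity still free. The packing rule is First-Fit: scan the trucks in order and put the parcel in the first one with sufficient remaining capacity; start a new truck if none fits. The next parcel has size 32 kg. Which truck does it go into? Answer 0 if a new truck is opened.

Trucks with room: truck 1 (39 kg), truck 5 (131 kg).
The first with room is truck 1.

1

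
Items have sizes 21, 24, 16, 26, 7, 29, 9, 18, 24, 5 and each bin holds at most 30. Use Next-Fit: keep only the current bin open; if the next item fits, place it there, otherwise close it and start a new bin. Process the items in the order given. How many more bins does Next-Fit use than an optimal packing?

1

Next-Fit: [21] [24] [16] [26] [7] [29] [9,18] [24,5] → 8 bins.
7 items exceed 15 (half the capacity), and no two of those can share a bin, so at least 7 bins are needed.
An optimal packing achieves that bound: [29] [26] [24,5] [24] [21,9] [18,7] [16] → 7 bins.
Excess: 8 − 7 = 1.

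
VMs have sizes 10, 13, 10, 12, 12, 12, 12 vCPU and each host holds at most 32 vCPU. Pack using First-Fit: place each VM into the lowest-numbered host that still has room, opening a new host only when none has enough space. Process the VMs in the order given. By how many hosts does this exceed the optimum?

1

First-Fit: [10,13] [10,12] [12,12] [12] → 4 hosts.
Total size 81 vCPU; any packing needs at least ⌈81/32⌉ = 3 hosts.
An optimal packing achieves that bound: [13,12] [12,12] [12,10,10] → 3 hosts.
Excess: 4 − 3 = 1.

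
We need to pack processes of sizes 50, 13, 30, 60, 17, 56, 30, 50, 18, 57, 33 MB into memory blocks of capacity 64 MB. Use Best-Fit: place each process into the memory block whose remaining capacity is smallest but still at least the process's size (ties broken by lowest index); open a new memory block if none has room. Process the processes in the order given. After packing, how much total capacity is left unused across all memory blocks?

98

Put 50 MB in memory block 1; 14 MB remain.
Put 13 MB in memory block 1; 1 MB remain.
Put 30 MB in memory block 2; 34 MB remain.
Put 60 MB in memory block 3; 4 MB remain.
Put 17 MB in memory block 2; 17 MB remain.
Put 56 MB in memory block 4; 8 MB remain.
Put 30 MB in memory block 5; 34 MB remain.
Put 50 MB in memory block 6; 14 MB remain.
Put 18 MB in memory block 5; 16 MB remain.
Put 57 MB in memory block 7; 7 MB remain.
Put 33 MB in memory block 8; 31 MB remain.
8 memory blocks × 64 MB = 512 MB; used 414 MB; unused 98 MB.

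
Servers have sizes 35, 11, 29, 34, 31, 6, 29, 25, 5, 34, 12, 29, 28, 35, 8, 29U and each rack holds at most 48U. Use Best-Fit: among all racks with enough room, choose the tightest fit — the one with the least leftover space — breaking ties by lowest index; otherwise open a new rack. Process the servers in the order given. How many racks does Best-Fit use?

11 racks

Put 35U in rack 1; 13U remain.
Put 11U in rack 1; 2U remain.
Put 29U in rack 2; 19U remain.
Put 34U in rack 3; 14U remain.
Put 31U in rack 4; 17U remain.
Put 6U in rack 3; 8U remain.
Put 29U in rack 5; 19U remain.
Put 25U in rack 6; 23U remain.
Put 5U in rack 3; 3U remain.
Put 34U in rack 7; 14U remain.
Put 12U in rack 7; 2U remain.
Put 29U in rack 8; 19U remain.
Put 28U in rack 9; 20U remain.
Put 35U in rack 10; 13U remain.
Put 8U in rack 10; 5U remain.
Put 29U in rack 11; 19U remain.
Final racks: [35,11] [29] [34,6,5] [31] [29] [25] [34,12] [29] [28] [35,8] [29].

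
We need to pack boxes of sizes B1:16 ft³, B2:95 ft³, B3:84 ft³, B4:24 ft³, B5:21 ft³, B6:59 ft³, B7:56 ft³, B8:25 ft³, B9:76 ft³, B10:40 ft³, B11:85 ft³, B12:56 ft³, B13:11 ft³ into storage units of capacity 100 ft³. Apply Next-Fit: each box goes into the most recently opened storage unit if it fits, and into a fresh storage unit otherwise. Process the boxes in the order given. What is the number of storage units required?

10

storage unit 1: place B1 (16 ft³), 84 ft³ left
storage unit 2: place B2 (95 ft³), 5 ft³ left
storage unit 3: place B3 (84 ft³), 16 ft³ left
storage unit 4: place B4 (24 ft³), 76 ft³ left
storage unit 4: place B5 (21 ft³), 55 ft³ left
storage unit 5: place B6 (59 ft³), 41 ft³ left
storage unit 6: place B7 (56 ft³), 44 ft³ left
storage unit 6: place B8 (25 ft³), 19 ft³ left
storage unit 7: place B9 (76 ft³), 24 ft³ left
storage unit 8: place B10 (40 ft³), 60 ft³ left
storage unit 9: place B11 (85 ft³), 15 ft³ left
storage unit 10: place B12 (56 ft³), 44 ft³ left
storage unit 10: place B13 (11 ft³), 33 ft³ left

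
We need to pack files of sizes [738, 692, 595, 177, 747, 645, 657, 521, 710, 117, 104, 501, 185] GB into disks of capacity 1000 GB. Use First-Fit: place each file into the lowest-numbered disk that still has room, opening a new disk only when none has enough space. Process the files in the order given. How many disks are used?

9

disk 1: place 738 GB, 262 GB left
disk 2: place 692 GB, 308 GB left
disk 3: place 595 GB, 405 GB left
disk 1: place 177 GB, 85 GB left
disk 4: place 747 GB, 253 GB left
disk 5: place 645 GB, 355 GB left
disk 6: place 657 GB, 343 GB left
disk 7: place 521 GB, 479 GB left
disk 8: place 710 GB, 290 GB left
disk 2: place 117 GB, 191 GB left
disk 2: place 104 GB, 87 GB left
disk 9: place 501 GB, 499 GB left
disk 3: place 185 GB, 220 GB left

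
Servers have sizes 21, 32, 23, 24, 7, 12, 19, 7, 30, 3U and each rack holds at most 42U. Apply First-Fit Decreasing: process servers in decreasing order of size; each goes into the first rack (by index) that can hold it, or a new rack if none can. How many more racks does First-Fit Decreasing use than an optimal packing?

0

First-Fit Decreasing: [32,7,3] [30,12] [24,7] [23,19] [21] → 5 racks.
Total size 178U; any packing needs at least ⌈178/42⌉ = 5 racks.
So 5 is already optimal.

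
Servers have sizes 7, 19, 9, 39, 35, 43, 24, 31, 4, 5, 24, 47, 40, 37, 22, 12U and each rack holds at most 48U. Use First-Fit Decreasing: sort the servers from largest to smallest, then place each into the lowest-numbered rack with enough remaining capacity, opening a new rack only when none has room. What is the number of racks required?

Sorted descending: 47, 43, 40, 39, 37, 35, 31, 24, 24, 22, 19, 12, 9, 7, 5, 4.
Put 47U in rack 1; 1U remain.
Put 43U in rack 2; 5U remain.
Put 40U in rack 3; 8U remain.
Put 39U in rack 4; 9U remain.
Put 37U in rack 5; 11U remain.
Put 35U in rack 6; 13U remain.
Put 31U in rack 7; 17U remain.
Put 24U in rack 8; 24U remain.
Put 24U in rack 8; 0U remain.
Put 22U in rack 9; 26U remain.
Put 19U in rack 9; 7U remain.
Put 12U in rack 6; 1U remain.
Put 9U in rack 4; 0U remain.
Put 7U in rack 3; 1U remain.
Put 5U in rack 2; 0U remain.
Put 4U in rack 5; 7U remain.

9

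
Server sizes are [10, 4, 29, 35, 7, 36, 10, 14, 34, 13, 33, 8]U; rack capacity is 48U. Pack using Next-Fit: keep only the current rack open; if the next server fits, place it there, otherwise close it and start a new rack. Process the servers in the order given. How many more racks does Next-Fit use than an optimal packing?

Next-Fit: [10,4,29] [35,7] [36,10] [14,34] [13,33] [8] → 6 racks.
Total size 233U; any packing needs at least ⌈233/48⌉ = 5 racks.
An optimal packing achieves that bound: [36,10] [35,13] [34,14] [33,10,4] [29,8,7] → 5 racks.
Excess: 6 − 5 = 1.

1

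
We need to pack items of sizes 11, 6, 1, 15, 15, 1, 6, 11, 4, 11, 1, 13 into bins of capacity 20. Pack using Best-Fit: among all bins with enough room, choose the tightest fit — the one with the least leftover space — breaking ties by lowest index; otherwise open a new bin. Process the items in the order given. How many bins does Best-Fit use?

6 bins

bin 1: place 11, 9 left
bin 1: place 6, 3 left
bin 1: place 1, 2 left
bin 2: place 15, 5 left
bin 3: place 15, 5 left
bin 1: place 1, 1 left
bin 4: place 6, 14 left
bin 4: place 11, 3 left
bin 2: place 4, 1 left
bin 5: place 11, 9 left
bin 1: place 1, 0 left
bin 6: place 13, 7 left
Final bins: [11,6,1,1,1] [15,4] [15] [6,11] [11] [13].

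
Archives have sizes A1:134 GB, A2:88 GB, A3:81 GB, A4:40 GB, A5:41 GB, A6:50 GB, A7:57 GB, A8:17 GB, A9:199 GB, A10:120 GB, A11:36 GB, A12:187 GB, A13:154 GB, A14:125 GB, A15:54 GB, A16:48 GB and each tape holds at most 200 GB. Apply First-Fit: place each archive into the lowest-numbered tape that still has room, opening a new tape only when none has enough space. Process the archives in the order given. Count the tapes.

8 tapes

A1 (134 GB) → tape 1 (remaining 66 GB)
A2 (88 GB) → tape 2 (remaining 112 GB)
A3 (81 GB) → tape 2 (remaining 31 GB)
A4 (40 GB) → tape 1 (remaining 26 GB)
A5 (41 GB) → tape 3 (remaining 159 GB)
A6 (50 GB) → tape 3 (remaining 109 GB)
A7 (57 GB) → tape 3 (remaining 52 GB)
A8 (17 GB) → tape 1 (remaining 9 GB)
A9 (199 GB) → tape 4 (remaining 1 GB)
A10 (120 GB) → tape 5 (remaining 80 GB)
A11 (36 GB) → tape 3 (remaining 16 GB)
A12 (187 GB) → tape 6 (remaining 13 GB)
A13 (154 GB) → tape 7 (remaining 46 GB)
A14 (125 GB) → tape 8 (remaining 75 GB)
A15 (54 GB) → tape 5 (remaining 26 GB)
A16 (48 GB) → tape 8 (remaining 27 GB)
Final tapes: [134,40,17] [88,81] [41,50,57,36] [199] [120,54] [187] [154] [125,48].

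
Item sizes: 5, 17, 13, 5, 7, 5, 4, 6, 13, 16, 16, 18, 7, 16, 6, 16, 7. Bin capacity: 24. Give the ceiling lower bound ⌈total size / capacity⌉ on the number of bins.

Total size = 5 + 17 + 13 + 5 + 7 + 5 + 4 + 6 + 13 + 16 + 16 + 18 + 7 + 16 + 6 + 16 + 7 = 177.
⌈177 / 24⌉ = 8.

8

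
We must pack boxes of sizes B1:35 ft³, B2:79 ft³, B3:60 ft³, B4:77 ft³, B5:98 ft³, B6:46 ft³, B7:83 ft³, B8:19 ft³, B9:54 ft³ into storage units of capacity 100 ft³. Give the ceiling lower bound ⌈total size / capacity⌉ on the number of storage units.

6

Total size = 35 + 79 + 60 + 77 + 98 + 46 + 83 + 19 + 54 = 551 ft³.
⌈551 / 100⌉ = 6.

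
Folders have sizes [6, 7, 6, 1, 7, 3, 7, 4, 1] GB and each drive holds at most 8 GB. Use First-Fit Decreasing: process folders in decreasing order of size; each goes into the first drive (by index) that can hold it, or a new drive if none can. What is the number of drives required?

6

Sorted descending: 7, 7, 7, 6, 6, 4, 3, 1, 1.
7 GB → drive 1 (remaining 1 GB)
7 GB → drive 2 (remaining 1 GB)
7 GB → drive 3 (remaining 1 GB)
6 GB → drive 4 (remaining 2 GB)
6 GB → drive 5 (remaining 2 GB)
4 GB → drive 6 (remaining 4 GB)
3 GB → drive 6 (remaining 1 GB)
1 GB → drive 1 (remaining 0 GB)
1 GB → drive 2 (remaining 0 GB)
Final drives: [7,1] [7,1] [7] [6] [6] [4,3].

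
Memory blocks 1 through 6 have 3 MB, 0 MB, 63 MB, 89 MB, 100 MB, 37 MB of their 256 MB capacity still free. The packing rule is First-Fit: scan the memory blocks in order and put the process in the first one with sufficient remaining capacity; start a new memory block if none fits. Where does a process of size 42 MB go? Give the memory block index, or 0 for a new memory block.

3

Memory blocks with room: memory block 3 (63 MB), memory block 4 (89 MB), memory block 5 (100 MB).
The first with room is memory block 3.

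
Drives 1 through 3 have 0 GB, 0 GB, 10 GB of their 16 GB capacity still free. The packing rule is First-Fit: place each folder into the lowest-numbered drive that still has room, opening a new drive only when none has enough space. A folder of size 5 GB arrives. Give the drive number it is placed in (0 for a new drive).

3

Drives with room: drive 3 (10 GB).
The first with room is drive 3.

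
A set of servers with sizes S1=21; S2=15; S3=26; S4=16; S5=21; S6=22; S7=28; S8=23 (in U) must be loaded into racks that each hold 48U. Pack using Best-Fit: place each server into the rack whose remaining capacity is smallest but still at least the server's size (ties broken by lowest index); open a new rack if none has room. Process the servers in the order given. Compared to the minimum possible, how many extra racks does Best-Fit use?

Best-Fit: [21,15] [26,16] [21,22] [28] [23] → 5 racks.
Total size 172U; any packing needs at least ⌈172/48⌉ = 4 racks.
An optimal packing achieves that bound: [28,16] [26,22] [23,21] [21,15] → 4 racks.
Excess: 5 − 4 = 1.

1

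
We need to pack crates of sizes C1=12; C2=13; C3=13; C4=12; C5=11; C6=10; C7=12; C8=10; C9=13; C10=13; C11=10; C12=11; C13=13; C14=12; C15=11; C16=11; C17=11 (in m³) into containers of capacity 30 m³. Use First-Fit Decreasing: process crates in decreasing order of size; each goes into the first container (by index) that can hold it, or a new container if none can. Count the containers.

8

Sorted descending: 13, 13, 13, 13, 13, 12, 12, 12, 12, 11, 11, 11, 11, 11, 10, 10, 10.
container 1: place 13 m³, 17 m³ left
container 1: place 13 m³, 4 m³ left
container 2: place 13 m³, 17 m³ left
container 2: place 13 m³, 4 m³ left
container 3: place 13 m³, 17 m³ left
container 3: place 12 m³, 5 m³ left
container 4: place 12 m³, 18 m³ left
container 4: place 12 m³, 6 m³ left
container 5: place 12 m³, 18 m³ left
container 5: place 11 m³, 7 m³ left
container 6: place 11 m³, 19 m³ left
container 6: place 11 m³, 8 m³ left
container 7: place 11 m³, 19 m³ left
container 7: place 11 m³, 8 m³ left
container 8: place 10 m³, 20 m³ left
container 8: place 10 m³, 10 m³ left
container 8: place 10 m³, 0 m³ left
Final containers: [13,13] [13,13] [13,12] [12,12] [12,11] [11,11] [11,11] [10,10,10].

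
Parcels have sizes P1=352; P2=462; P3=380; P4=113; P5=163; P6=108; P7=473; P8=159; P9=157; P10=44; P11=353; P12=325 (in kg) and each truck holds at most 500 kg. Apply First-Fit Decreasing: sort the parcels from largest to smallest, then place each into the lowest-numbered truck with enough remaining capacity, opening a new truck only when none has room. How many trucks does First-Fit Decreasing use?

Sorted descending: 473, 462, 380, 353, 352, 325, 163, 159, 157, 113, 108, 44.
Put 473 kg in truck 1; 27 kg remain.
Put 462 kg in truck 2; 38 kg remain.
Put 380 kg in truck 3; 120 kg remain.
Put 353 kg in truck 4; 147 kg remain.
Put 352 kg in truck 5; 148 kg remain.
Put 325 kg in truck 6; 175 kg remain.
Put 163 kg in truck 6; 12 kg remain.
Put 159 kg in truck 7; 341 kg remain.
Put 157 kg in truck 7; 184 kg remain.
Put 113 kg in truck 3; 7 kg remain.
Put 108 kg in truck 4; 39 kg remain.
Put 44 kg in truck 5; 104 kg remain.
Final trucks: [473] [462] [380,113] [353,108] [352,44] [325,163] [159,157].

7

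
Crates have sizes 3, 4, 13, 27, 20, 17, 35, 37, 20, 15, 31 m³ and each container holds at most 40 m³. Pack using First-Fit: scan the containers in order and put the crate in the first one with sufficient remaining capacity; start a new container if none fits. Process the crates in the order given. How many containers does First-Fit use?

3 m³ → container 1 (remaining 37 m³)
4 m³ → container 1 (remaining 33 m³)
13 m³ → container 1 (remaining 20 m³)
27 m³ → container 2 (remaining 13 m³)
20 m³ → container 1 (remaining 0 m³)
17 m³ → container 3 (remaining 23 m³)
35 m³ → container 4 (remaining 5 m³)
37 m³ → container 5 (remaining 3 m³)
20 m³ → container 3 (remaining 3 m³)
15 m³ → container 6 (remaining 25 m³)
31 m³ → container 7 (remaining 9 m³)

7 containers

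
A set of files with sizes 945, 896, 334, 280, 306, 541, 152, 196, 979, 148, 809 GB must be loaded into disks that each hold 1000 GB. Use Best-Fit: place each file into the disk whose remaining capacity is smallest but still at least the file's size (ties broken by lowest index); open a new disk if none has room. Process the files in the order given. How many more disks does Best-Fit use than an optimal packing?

Best-Fit: [945] [896] [334,280,306] [541,152,196] [979] [148,809] → 6 disks.
Total size 5586 GB; any packing needs at least ⌈5586/1000⌉ = 6 disks.
So 6 is already optimal.

0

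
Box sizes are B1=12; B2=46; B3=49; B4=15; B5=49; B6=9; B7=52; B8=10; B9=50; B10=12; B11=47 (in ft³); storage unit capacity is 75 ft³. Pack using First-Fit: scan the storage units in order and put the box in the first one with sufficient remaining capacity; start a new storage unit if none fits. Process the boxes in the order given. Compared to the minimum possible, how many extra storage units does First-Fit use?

First-Fit: [12,46,15] [49,9,10] [49,12] [52] [50] [47] → 6 storage units.
6 boxes exceed 37.5 ft³ (half the capacity), and no two of those can share a storage unit, so at least 6 storage units are needed.
So 6 is already optimal.

0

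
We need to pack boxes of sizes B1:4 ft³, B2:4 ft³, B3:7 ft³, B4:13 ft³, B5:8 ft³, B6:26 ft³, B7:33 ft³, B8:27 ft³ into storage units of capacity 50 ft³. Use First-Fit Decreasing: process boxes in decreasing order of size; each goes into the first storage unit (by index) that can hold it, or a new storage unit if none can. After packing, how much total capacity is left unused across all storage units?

28

Sorted descending: 33, 27, 26, 13, 8, 7, 4, 4.
33 ft³ → storage unit 1 (remaining 17 ft³)
27 ft³ → storage unit 2 (remaining 23 ft³)
26 ft³ → storage unit 3 (remaining 24 ft³)
13 ft³ → storage unit 1 (remaining 4 ft³)
8 ft³ → storage unit 2 (remaining 15 ft³)
7 ft³ → storage unit 2 (remaining 8 ft³)
4 ft³ → storage unit 1 (remaining 0 ft³)
4 ft³ → storage unit 2 (remaining 4 ft³)
3 storage units × 50 ft³ = 150 ft³; used 122 ft³; unused 28 ft³.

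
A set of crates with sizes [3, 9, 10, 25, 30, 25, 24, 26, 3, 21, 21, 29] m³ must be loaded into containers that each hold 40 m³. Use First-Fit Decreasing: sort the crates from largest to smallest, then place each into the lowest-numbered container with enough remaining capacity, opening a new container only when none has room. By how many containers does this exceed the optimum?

0

First-Fit Decreasing: [30,10] [29,9] [26,3,3] [25] [25] [24] [21] [21] → 8 containers.
8 crates exceed 20 m³ (half the capacity), and no two of those can share a container, so at least 8 containers are needed.
So 8 is already optimal.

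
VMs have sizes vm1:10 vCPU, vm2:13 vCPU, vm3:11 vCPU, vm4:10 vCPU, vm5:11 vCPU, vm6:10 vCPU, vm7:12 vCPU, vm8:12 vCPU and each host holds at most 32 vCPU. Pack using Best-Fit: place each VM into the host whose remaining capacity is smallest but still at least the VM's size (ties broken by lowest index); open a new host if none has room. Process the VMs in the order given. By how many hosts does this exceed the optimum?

1

Best-Fit: [10,13] [11,10,11] [10,12] [12] → 4 hosts.
Total size 89 vCPU; any packing needs at least ⌈89/32⌉ = 3 hosts.
An optimal packing achieves that bound: [13,12] [12,10,10] [11,11,10] → 3 hosts.
Excess: 4 − 3 = 1.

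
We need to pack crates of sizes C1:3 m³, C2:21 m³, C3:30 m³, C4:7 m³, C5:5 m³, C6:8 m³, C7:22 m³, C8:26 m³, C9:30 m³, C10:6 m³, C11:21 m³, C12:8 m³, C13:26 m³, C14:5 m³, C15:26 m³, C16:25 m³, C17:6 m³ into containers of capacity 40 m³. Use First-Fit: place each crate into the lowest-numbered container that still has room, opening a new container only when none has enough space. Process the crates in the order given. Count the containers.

Put C1 (3 m³) in container 1; 37 m³ remain.
Put C2 (21 m³) in container 1; 16 m³ remain.
Put C3 (30 m³) in container 2; 10 m³ remain.
Put C4 (7 m³) in container 1; 9 m³ remain.
Put C5 (5 m³) in container 1; 4 m³ remain.
Put C6 (8 m³) in container 2; 2 m³ remain.
Put C7 (22 m³) in container 3; 18 m³ remain.
Put C8 (26 m³) in container 4; 14 m³ remain.
Put C9 (30 m³) in container 5; 10 m³ remain.
Put C10 (6 m³) in container 3; 12 m³ remain.
Put C11 (21 m³) in container 6; 19 m³ remain.
Put C12 (8 m³) in container 3; 4 m³ remain.
Put C13 (26 m³) in container 7; 14 m³ remain.
Put C14 (5 m³) in container 4; 9 m³ remain.
Put C15 (26 m³) in container 8; 14 m³ remain.
Put C16 (25 m³) in container 9; 15 m³ remain.
Put C17 (6 m³) in container 4; 3 m³ remain.

9 containers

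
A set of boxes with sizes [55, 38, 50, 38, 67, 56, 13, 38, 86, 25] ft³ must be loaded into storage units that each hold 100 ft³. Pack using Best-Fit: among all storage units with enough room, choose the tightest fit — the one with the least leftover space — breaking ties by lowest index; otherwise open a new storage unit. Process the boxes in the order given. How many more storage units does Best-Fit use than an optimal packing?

1

Best-Fit: [55,38] [50,38] [67,13] [56,38] [86] [25] → 6 storage units.
Total size 466 ft³; any packing needs at least ⌈466/100⌉ = 5 storage units.
An optimal packing achieves that bound: [86,13] [67,25] [56,38] [55,38] [50,38] → 5 storage units.
Excess: 6 − 5 = 1.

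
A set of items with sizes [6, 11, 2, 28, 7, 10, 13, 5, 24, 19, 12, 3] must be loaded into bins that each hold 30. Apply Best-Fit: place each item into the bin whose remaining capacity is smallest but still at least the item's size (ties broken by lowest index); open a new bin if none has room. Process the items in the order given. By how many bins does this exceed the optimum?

Best-Fit: [6,11,2,7,3] [28] [10,13,5] [24] [19] [12] → 6 bins.
Total size 140; any packing needs at least ⌈140/30⌉ = 5 bins.
An optimal packing achieves that bound: [28,2] [24,6] [19,11] [13,12,5] [10,7,3] → 5 bins.
Excess: 6 − 5 = 1.

1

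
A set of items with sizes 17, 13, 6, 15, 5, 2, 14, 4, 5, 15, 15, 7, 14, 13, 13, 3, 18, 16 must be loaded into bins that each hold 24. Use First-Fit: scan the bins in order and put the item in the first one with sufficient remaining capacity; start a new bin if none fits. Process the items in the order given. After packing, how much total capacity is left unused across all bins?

69

bin 1: place 17, 7 left
bin 2: place 13, 11 left
bin 1: place 6, 1 left
bin 3: place 15, 9 left
bin 2: place 5, 6 left
bin 2: place 2, 4 left
bin 4: place 14, 10 left
bin 2: place 4, 0 left
bin 3: place 5, 4 left
bin 5: place 15, 9 left
bin 6: place 15, 9 left
bin 4: place 7, 3 left
bin 7: place 14, 10 left
bin 8: place 13, 11 left
bin 9: place 13, 11 left
bin 3: place 3, 1 left
bin 10: place 18, 6 left
bin 11: place 16, 8 left
11 bins × 24 = 264; used 195; unused 69.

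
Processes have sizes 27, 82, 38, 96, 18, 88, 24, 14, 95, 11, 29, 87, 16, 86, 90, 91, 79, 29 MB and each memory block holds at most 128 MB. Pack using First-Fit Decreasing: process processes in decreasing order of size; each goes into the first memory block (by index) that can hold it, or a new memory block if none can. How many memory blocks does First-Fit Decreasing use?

Sorted descending: 96, 95, 91, 90, 88, 87, 86, 82, 79, 38, 29, 29, 27, 24, 18, 16, 14, 11.
Put 96 MB in memory block 1; 32 MB remain.
Put 95 MB in memory block 2; 33 MB remain.
Put 91 MB in memory block 3; 37 MB remain.
Put 90 MB in memory block 4; 38 MB remain.
Put 88 MB in memory block 5; 40 MB remain.
Put 87 MB in memory block 6; 41 MB remain.
Put 86 MB in memory block 7; 42 MB remain.
Put 82 MB in memory block 8; 46 MB remain.
Put 79 MB in memory block 9; 49 MB remain.
Put 38 MB in memory block 4; 0 MB remain.
Put 29 MB in memory block 1; 3 MB remain.
Put 29 MB in memory block 2; 4 MB remain.
Put 27 MB in memory block 3; 10 MB remain.
Put 24 MB in memory block 5; 16 MB remain.
Put 18 MB in memory block 6; 23 MB remain.
Put 16 MB in memory block 5; 0 MB remain.
Put 14 MB in memory block 6; 9 MB remain.
Put 11 MB in memory block 7; 31 MB remain.

9 memory blocks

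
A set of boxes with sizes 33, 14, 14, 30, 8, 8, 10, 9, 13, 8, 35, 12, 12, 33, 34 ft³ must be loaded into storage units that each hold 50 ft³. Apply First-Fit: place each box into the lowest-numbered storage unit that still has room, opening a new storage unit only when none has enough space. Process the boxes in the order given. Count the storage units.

Put 33 ft³ in storage unit 1; 17 ft³ remain.
Put 14 ft³ in storage unit 1; 3 ft³ remain.
Put 14 ft³ in storage unit 2; 36 ft³ remain.
Put 30 ft³ in storage unit 2; 6 ft³ remain.
Put 8 ft³ in storage unit 3; 42 ft³ remain.
Put 8 ft³ in storage unit 3; 34 ft³ remain.
Put 10 ft³ in storage unit 3; 24 ft³ remain.
Put 9 ft³ in storage unit 3; 15 ft³ remain.
Put 13 ft³ in storage unit 3; 2 ft³ remain.
Put 8 ft³ in storage unit 4; 42 ft³ remain.
Put 35 ft³ in storage unit 4; 7 ft³ remain.
Put 12 ft³ in storage unit 5; 38 ft³ remain.
Put 12 ft³ in storage unit 5; 26 ft³ remain.
Put 33 ft³ in storage unit 6; 17 ft³ remain.
Put 34 ft³ in storage unit 7; 16 ft³ remain.
Final storage units: [33,14] [14,30] [8,8,10,9,13] [8,35] [12,12] [33] [34].

7 storage units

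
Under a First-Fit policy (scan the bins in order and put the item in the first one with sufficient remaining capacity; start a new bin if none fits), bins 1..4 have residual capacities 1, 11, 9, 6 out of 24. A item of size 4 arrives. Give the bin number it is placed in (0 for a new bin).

2

Bins with room: bin 2 (11), bin 3 (9), bin 4 (6).
The first with room is bin 2.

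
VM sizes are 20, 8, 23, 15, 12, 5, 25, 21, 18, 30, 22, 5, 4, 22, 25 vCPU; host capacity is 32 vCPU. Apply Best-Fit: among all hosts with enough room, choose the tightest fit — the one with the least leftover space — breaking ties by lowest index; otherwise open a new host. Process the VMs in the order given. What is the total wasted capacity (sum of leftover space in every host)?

Put 20 vCPU in host 1; 12 vCPU remain.
Put 8 vCPU in host 1; 4 vCPU remain.
Put 23 vCPU in host 2; 9 vCPU remain.
Put 15 vCPU in host 3; 17 vCPU remain.
Put 12 vCPU in host 3; 5 vCPU remain.
Put 5 vCPU in host 3; 0 vCPU remain.
Put 25 vCPU in host 4; 7 vCPU remain.
Put 21 vCPU in host 5; 11 vCPU remain.
Put 18 vCPU in host 6; 14 vCPU remain.
Put 30 vCPU in host 7; 2 vCPU remain.
Put 22 vCPU in host 8; 10 vCPU remain.
Put 5 vCPU in host 4; 2 vCPU remain.
Put 4 vCPU in host 1; 0 vCPU remain.
Put 22 vCPU in host 9; 10 vCPU remain.
Put 25 vCPU in host 10; 7 vCPU remain.
10 hosts × 32 vCPU = 320 vCPU; used 255 vCPU; unused 65 vCPU.

65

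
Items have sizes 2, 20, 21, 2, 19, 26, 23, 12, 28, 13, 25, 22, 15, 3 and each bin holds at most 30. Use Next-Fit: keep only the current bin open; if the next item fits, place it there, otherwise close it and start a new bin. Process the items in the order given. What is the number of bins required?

11

2 → bin 1 (remaining 28)
20 → bin 1 (remaining 8)
21 → bin 2 (remaining 9)
2 → bin 2 (remaining 7)
19 → bin 3 (remaining 11)
26 → bin 4 (remaining 4)
23 → bin 5 (remaining 7)
12 → bin 6 (remaining 18)
28 → bin 7 (remaining 2)
13 → bin 8 (remaining 17)
25 → bin 9 (remaining 5)
22 → bin 10 (remaining 8)
15 → bin 11 (remaining 15)
3 → bin 11 (remaining 12)
Final bins: [2,20] [21,2] [19] [26] [23] [12] [28] [13] [25] [22] [15,3].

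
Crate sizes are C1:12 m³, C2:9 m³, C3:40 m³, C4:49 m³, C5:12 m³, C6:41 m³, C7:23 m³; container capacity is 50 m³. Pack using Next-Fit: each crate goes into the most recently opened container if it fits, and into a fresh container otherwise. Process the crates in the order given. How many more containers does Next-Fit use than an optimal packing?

2

Next-Fit: [12,9] [40] [49] [12] [41] [23] → 6 containers.
Total size 186 m³; any packing needs at least ⌈186/50⌉ = 4 containers.
An optimal packing achieves that bound: [49] [41,9] [40] [23,12,12] → 4 containers.
Excess: 6 − 4 = 2.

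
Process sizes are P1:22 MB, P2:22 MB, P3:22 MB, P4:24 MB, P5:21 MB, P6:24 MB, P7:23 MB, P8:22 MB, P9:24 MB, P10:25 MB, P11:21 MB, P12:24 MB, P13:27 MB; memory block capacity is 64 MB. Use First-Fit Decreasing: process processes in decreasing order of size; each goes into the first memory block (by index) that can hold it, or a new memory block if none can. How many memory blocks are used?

Sorted descending: 27, 25, 24, 24, 24, 24, 23, 22, 22, 22, 22, 21, 21.
memory block 1: place 27 MB, 37 MB left
memory block 1: place 25 MB, 12 MB left
memory block 2: place 24 MB, 40 MB left
memory block 2: place 24 MB, 16 MB left
memory block 3: place 24 MB, 40 MB left
memory block 3: place 24 MB, 16 MB left
memory block 4: place 23 MB, 41 MB left
memory block 4: place 22 MB, 19 MB left
memory block 5: place 22 MB, 42 MB left
memory block 5: place 22 MB, 20 MB left
memory block 6: place 22 MB, 42 MB left
memory block 6: place 21 MB, 21 MB left
memory block 6: place 21 MB, 0 MB left

6 memory blocks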